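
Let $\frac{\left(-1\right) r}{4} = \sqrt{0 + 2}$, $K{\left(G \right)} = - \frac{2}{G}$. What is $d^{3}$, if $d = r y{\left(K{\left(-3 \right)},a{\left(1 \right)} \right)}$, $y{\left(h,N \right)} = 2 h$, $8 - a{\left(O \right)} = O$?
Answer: $- \frac{8192 \sqrt{2}}{27} \approx -429.08$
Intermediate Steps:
$a{\left(O \right)} = 8 - O$
$r = - 4 \sqrt{2}$ ($r = - 4 \sqrt{0 + 2} = - 4 \sqrt{2} \approx -5.6569$)
$d = - \frac{16 \sqrt{2}}{3}$ ($d = - 4 \sqrt{2} \cdot 2 \left(- \frac{2}{-3}\right) = - 4 \sqrt{2} \cdot 2 \left(\left(-2\right) \left(- \frac{1}{3}\right)\right) = - 4 \sqrt{2} \cdot 2 \cdot \frac{2}{3} = - 4 \sqrt{2} \cdot \frac{4}{3} = - \frac{16 \sqrt{2}}{3} \approx -7.5425$)
$d^{3} = \left(- \frac{16 \sqrt{2}}{3}\right)^{3} = - \frac{8192 \sqrt{2}}{27}$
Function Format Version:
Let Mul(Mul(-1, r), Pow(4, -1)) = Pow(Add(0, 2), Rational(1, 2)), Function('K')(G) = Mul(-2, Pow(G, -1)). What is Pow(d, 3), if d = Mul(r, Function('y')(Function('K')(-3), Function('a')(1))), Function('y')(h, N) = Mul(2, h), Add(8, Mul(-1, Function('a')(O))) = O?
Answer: Mul(Rational(-8192, 27), Pow(2, Rational(1, 2))) ≈ -429.08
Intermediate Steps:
Function('a')(O) = Add(8, Mul(-1, O))
r = Mul(-4, Pow(2, Rational(1, 2))) (r = Mul(-4, Pow(Add(0, 2), Rational(1, 2))) = Mul(-4, Pow(2, Rational(1, 2))) ≈ -5.6569)
d = Mul(Rational(-16, 3), Pow(2, Rational(1, 2))) (d = Mul(Mul(-4, Pow(2, Rational(1, 2))), Mul(2, Mul(-2, Pow(-3, -1)))) = Mul(Mul(-4, Pow(2, Rational(1, 2))), Mul(2, Mul(-2, Rational(-1, 3)))) = Mul(Mul(-4, Pow(2, Rational(1, 2))), Mul(2, Rational(2, 3))) = Mul(Mul(-4, Pow(2, Rational(1, 2))), Rational(4, 3)) = Mul(Rational(-16, 3), Pow(2, Rational(1, 2))) ≈ -7.5425)
Pow(d, 3) = Pow(Mul(Rational(-16, 3), Pow(2, Rational(1, 2))), 3) = Mul(Rational(-8192, 27), Pow(2, Rational(1, 2)))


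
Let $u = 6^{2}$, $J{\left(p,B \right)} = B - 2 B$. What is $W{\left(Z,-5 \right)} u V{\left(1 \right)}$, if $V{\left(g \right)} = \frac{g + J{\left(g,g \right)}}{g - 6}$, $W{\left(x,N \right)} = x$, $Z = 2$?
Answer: $0$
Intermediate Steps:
$J{\left(p,B \right)} = - B$
$V{\left(g \right)} = 0$ ($V{\left(g \right)} = \frac{g - g}{g - 6} = \frac{0}{-6 + g} = 0$)
$u = 36$
$W{\left(Z,-5 \right)} u V{\left(1 \right)} = 2 \cdot 36 \cdot 0 = 72 \cdot 0 = 0$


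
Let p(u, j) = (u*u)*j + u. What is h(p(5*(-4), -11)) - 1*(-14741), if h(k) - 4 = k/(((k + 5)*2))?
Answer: 13020277/883 ≈ 14746.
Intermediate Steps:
p(u, j) = u + j*u² (p(u, j) = u²*j + u = j*u² + u = u + j*u²)
h(k) = 4 + k/(10 + 2*k) (h(k) = 4 + k/(((k + 5)*2)) = 4 + k/(((5 + k)*2)) = 4 + k/(10 + 2*k))
h(p(5*(-4), -11)) - 1*(-14741) = (40 + 9*((5*(-4))*(1 - 55*(-4))))/(2*(5 + (5*(-4))*(1 - 55*(-4)))) - 1*(-14741) = (40 + 9*(-20*(1 - 11*(-20))))/(2*(5 - 20*(1 - 11*(-20)))) + 14741 = (40 + 9*(-20*(1 + 220)))/(2*(5 - 20*(1 + 220))) + 14741 = (40 + 9*(-20*221))/(2*(5 - 20*221)) + 14741 = (40 + 9*(-4420))/(2*(5 - 4420)) + 14741 = (½)*(40 - 39780)/(-4415) + 14741 = (½)*(-1/4415)*(-39740) + 14741 = 3974/883 + 14741 = 13020277/883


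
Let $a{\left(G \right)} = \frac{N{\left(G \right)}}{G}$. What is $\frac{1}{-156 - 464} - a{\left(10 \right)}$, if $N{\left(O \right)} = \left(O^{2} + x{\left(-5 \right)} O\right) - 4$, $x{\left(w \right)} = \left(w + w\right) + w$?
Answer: $\frac{3347}{620} \approx 5.3984$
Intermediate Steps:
$x{\left(w \right)} = 3 w$ ($x{\left(w \right)} = 2 w + w = 3 w$)
$N{\left(O \right)} = -4 + O^{2} - 15 O$ ($N{\left(O \right)} = \left(O^{2} + 3 \left(-5\right) O\right) - 4 = \left(O^{2} - 15 O\right) - 4 = -4 + O^{2} - 15 O$)
$a{\left(G \right)} = \frac{-4 + G^{2} - 15 G}{G}$
$\frac{1}{-156 - 464} - a{\left(10 \right)} = \frac{1}{-156 - 464} - \left(-15 + 10 - \frac{4}{10}\right) = \frac{1}{-620} - \left(-15 + 10 - \frac{2}{5}\right) = - \frac{1}{620} - \left(-15 + 10 - \frac{2}{5}\right) = - \frac{1}{620} - - \frac{27}{5} = - \frac{1}{620} + \frac{27}{5} = \frac{3347}{620}$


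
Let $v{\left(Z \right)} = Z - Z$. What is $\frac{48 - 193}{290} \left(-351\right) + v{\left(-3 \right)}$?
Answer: $\frac{351}{2} \approx 175.5$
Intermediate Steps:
$v{\left(Z \right)} = 0$
$\frac{48 - 193}{290} \left(-351\right) + v{\left(-3 \right)} = \frac{48 - 193}{290} \left(-351\right) + 0 = \left(-145\right) \frac{1}{290} \left(-351\right) + 0 = \left(- \frac{1}{2}\right) \left(-351\right) + 0 = \frac{351}{2} + 0 = \frac{351}{2}$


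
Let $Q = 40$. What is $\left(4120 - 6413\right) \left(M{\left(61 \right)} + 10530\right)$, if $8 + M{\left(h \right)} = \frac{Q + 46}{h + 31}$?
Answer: $- \frac{1109938115}{46} \approx -2.4129 \cdot 10^{7}$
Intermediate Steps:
$M{\left(h \right)} = -8 + \frac{86}{31 + h}$ ($M{\left(h \right)} = -8 + \frac{40 + 46}{h + 31} = -8 + \frac{86}{31 + h}$)
$\left(4120 - 6413\right) \left(M{\left(61 \right)} + 10530\right) = \left(4120 - 6413\right) \left(\frac{2 \left(-81 - 244\right)}{31 + 61} + 10530\right) = - 2293 \left(\frac{2 \left(-81 - 244\right)}{92} + 10530\right) = - 2293 \left(2 \cdot \frac{1}{92} \left(-325\right) + 10530\right) = - 2293 \left(- \frac{325}{46} + 10530\right) = \left(-2293\right) \frac{484055}{46} = - \frac{1109938115}{46}$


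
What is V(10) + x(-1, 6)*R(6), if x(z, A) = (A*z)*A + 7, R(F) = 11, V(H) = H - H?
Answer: -319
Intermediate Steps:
V(H) = 0
x(z, A) = 7 + z*A² (x(z, A) = z*A² + 7 = 7 + z*A²)
V(10) + x(-1, 6)*R(6) = 0 + (7 - 1*6²)*11 = 0 + (7 - 1*36)*11 = 0 + (7 - 36)*11 = 0 - 29*11 = 0 - 319 = -319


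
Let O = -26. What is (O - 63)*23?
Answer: -2047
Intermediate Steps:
(O - 63)*23 = (-26 - 63)*23 = -89*23 = -2047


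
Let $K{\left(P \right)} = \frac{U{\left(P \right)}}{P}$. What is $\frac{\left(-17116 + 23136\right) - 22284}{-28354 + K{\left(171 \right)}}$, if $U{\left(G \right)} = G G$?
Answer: $\frac{16264}{28183} \approx 0.57709$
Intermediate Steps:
$U{\left(G \right)} = G^{2}$
$K{\left(P \right)} = P$ ($K{\left(P \right)} = \frac{P^{2}}{P} = P$)
$\frac{\left(-17116 + 23136\right) - 22284}{-28354 + K{\left(171 \right)}} = \frac{\left(-17116 + 23136\right) - 22284}{-28354 + 171} = \frac{6020 - 22284}{-28183} = \left(-16264\right) \left(- \frac{1}{28183}\right) = \frac{16264}{28183}$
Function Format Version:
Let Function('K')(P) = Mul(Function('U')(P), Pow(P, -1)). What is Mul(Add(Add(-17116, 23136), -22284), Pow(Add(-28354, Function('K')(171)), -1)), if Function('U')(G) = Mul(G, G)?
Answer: Rational(16264, 28183) ≈ 0.57709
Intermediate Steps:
Function('U')(G) = Pow(G, 2)
Function('K')(P) = P (Function('K')(P) = Mul(Pow(P, 2), Pow(P, -1)) = P)
Mul(Add(Add(-17116, 23136), -22284), Pow(Add(-28354, Function('K')(171)), -1)) = Mul(Add(Add(-17116, 23136), -22284), Pow(Add(-28354, 171), -1)) = Mul(Add(6020, -22284), Pow(-28183, -1)) = Mul(-16264, Rational(-1, 28183)) = Rational(16264, 28183)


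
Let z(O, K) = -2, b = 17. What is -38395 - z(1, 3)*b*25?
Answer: -37545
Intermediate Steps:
-38395 - z(1, 3)*b*25 = -38395 - (-2*17)*25 = -38395 - (-34)*25 = -38395 - 1*(-850) = -38395 + 850 = -37545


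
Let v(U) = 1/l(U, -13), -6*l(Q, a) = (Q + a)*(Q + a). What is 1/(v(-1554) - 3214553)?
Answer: -2455489/7893299531423 ≈ -3.1109e-7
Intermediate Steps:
l(Q, a) = -(Q + a)²/6 (l(Q, a) = -(Q + a)*(Q + a)/6 = -(Q + a)²/6)
v(U) = -6/(-13 + U)² (v(U) = 1/(-(U - 13)²/6) = 1/(-(-13 + U)²/6) = -6/(-13 + U)²)
1/(v(-1554) - 3214553) = 1/(-6/(-13 - 1554)² - 3214553) = 1/(-6/(-1567)² - 3214553) = 1/(-6*1/2455489 - 3214553) = 1/(-6/2455489 - 3214553) = 1/(-7893299531423/2455489) = -2455489/7893299531423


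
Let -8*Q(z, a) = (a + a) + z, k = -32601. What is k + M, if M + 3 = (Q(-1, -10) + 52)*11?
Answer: -256025/8 ≈ -32003.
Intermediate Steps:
Q(z, a) = -a/4 - z/8 (Q(z, a) = -((a + a) + z)/8 = -(2*a + z)/8 = -(z + 2*a)/8 = -a/4 - z/8)
M = 4783/8 (M = -3 + ((-¼*(-10) - ⅛*(-1)) + 52)*11 = -3 + ((5/2 + ⅛) + 52)*11 = -3 + (21/8 + 52)*11 = -3 + (437/8)*11 = -3 + 4807/8 = 4783/8 ≈ 597.88)
k + M = -32601 + 4783/8 = -256025/8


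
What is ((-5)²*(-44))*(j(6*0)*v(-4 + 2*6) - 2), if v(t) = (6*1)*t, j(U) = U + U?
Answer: 2200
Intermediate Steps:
j(U) = 2*U
v(t) = 6*t
((-5)²*(-44))*(j(6*0)*v(-4 + 2*6) - 2) = ((-5)²*(-44))*((2*(6*0))*(6*(-4 + 2*6)) - 2) = (25*(-44))*((2*0)*(6*(-4 + 12)) - 2) = -1100*(0*(6*8) - 2) = -1100*(0*48 - 2) = -1100*(0 - 2) = -1100*(-2) = 2200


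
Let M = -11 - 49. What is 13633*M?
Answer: -817980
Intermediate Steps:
M = -60
13633*M = 13633*(-60) = -817980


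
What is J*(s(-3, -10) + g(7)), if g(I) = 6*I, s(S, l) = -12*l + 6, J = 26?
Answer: 4368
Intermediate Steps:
s(S, l) = 6 - 12*l
J*(s(-3, -10) + g(7)) = 26*((6 - 12*(-10)) + 6*7) = 26*((6 + 120) + 42) = 26*(126 + 42) = 26*168 = 4368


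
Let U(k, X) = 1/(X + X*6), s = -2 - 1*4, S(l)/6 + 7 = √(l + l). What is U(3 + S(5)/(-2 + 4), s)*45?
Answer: -15/14 ≈ -1.0714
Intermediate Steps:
S(l) = -42 + 6*√2*√l (S(l) = -42 + 6*√(l + l) = -42 + 6*√(2*l) = -42 + 6*(√2*√l) = -42 + 6*√2*√l)
s = -6 (s = -2 - 4 = -6)
U(k, X) = 1/(7*X) (U(k, X) = 1/(X + 6*X) = 1/(7*X))
U(3 + S(5)/(-2 + 4), s)*45 = ((⅐)/(-6))*45 = ((⅐)*(-⅙))*45 = -1/42*45 = -15/14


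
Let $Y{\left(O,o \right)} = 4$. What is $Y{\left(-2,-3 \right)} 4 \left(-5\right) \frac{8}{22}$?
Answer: $- \frac{320}{11} \approx -29.091$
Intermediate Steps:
$Y{\left(-2,-3 \right)} 4 \left(-5\right) \frac{8}{22} = 4 \cdot 4 \left(-5\right) \frac{8}{22} = 4 \left(-20\right) 8 \cdot \frac{1}{22} = \left(-80\right) \frac{4}{11} = - \frac{320}{11}$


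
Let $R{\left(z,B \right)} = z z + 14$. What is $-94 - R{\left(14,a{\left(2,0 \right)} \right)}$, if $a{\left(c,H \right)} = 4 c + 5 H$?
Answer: $-304$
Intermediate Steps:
$R{\left(z,B \right)} = 14 + z^{2}$ ($R{\left(z,B \right)} = z^{2} + 14 = 14 + z^{2}$)
$-94 - R{\left(14,a{\left(2,0 \right)} \right)} = -94 - \left(14 + 14^{2}\right) = -94 - \left(14 + 196\right) = -94 - 210 = -304$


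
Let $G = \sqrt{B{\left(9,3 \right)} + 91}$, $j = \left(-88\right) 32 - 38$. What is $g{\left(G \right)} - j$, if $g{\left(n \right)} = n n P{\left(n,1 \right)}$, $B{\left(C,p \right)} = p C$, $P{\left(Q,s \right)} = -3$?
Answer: $2500$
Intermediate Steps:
$j = -2854$ ($j = -2816 - 38 = -2854$)
$B{\left(C,p \right)} = C p$
$G = \sqrt{118}$ ($G = \sqrt{9 \cdot 3 + 91} = \sqrt{27 + 91} = \sqrt{118} \approx 10.863$)
$g{\left(n \right)} = - 3 n^{2}$ ($g{\left(n \right)} = n n \left(-3\right) = n^{2} \left(-3\right) = - 3 n^{2}$)
$g{\left(G \right)} - j = - 3 \left(\sqrt{118}\right)^{2} - -2854 = \left(-3\right) 118 + 2854 = -354 + 2854 = 2500$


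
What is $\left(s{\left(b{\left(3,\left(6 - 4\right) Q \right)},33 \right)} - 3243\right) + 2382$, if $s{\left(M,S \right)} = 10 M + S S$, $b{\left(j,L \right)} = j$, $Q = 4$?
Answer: $258$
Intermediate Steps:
$s{\left(M,S \right)} = S^{2} + 10 M$ ($s{\left(M,S \right)} = 10 M + S^{2} = S^{2} + 10 M$)
$\left(s{\left(b{\left(3,\left(6 - 4\right) Q \right)},33 \right)} - 3243\right) + 2382 = \left(\left(33^{2} + 10 \cdot 3\right) - 3243\right) + 2382 = \left(\left(1089 + 30\right) - 3243\right) + 2382 = \left(1119 - 3243\right) + 2382 = -2124 + 2382 = 258$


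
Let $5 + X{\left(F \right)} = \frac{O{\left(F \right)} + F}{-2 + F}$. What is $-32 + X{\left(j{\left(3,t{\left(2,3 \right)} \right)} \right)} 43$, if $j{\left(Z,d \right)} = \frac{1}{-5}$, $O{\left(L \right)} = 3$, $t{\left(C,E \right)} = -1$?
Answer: $- \frac{3319}{11} \approx -301.73$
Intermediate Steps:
$j{\left(Z,d \right)} = - \frac{1}{5}$
$X{\left(F \right)} = -5 + \frac{3 + F}{-2 + F}$
$-32 + X{\left(j{\left(3,t{\left(2,3 \right)} \right)} \right)} 43 = -32 + \frac{13 - - \frac{4}{5}}{-2 - \frac{1}{5}} \cdot 43 = -32 + \frac{13 + \frac{4}{5}}{- \frac{11}{5}} \cdot 43 = -32 + \left(- \frac{5}{11}\right) \frac{69}{5} \cdot 43 = -32 - \frac{2967}{11} = - \frac{3319}{11}$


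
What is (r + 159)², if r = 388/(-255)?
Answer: 1612584649/65025 ≈ 24799.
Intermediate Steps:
r = -388/255 (r = 388*(-1/255) = -388/255 ≈ -1.5216)
(r + 159)² = (-388/255 + 159)² = (40157/255)² = 1612584649/65025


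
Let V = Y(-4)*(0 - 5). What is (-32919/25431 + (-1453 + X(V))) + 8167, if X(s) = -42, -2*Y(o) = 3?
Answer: 56547571/8477 ≈ 6670.7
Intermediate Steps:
Y(o) = -3/2 (Y(o) = -½*3 = -3/2)
V = 15/2 (V = -3*(0 - 5)/2 = -3/2*(-5) = 15/2 ≈ 7.5000)
(-32919/25431 + (-1453 + X(V))) + 8167 = (-32919/25431 + (-1453 - 42)) + 8167 = (-32919*1/25431 - 1495) + 8167 = (-10973/8477 - 1495) + 8167 = -12684088/8477 + 8167 = 56547571/8477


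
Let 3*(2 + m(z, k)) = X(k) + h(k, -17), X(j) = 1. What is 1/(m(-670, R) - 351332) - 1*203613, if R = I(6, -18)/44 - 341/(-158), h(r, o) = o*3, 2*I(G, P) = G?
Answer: -214618689879/1054052 ≈ -2.0361e+5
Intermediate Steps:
I(G, P) = G/2
h(r, o) = 3*o
R = 7739/3476 (R = ((½)*6)/44 - 341/(-158) = 3*(1/44) - 341*(-1/158) = 3/44 + 341/158 = 7739/3476 ≈ 2.2264)
m(z, k) = -56/3 (m(z, k) = -2 + (1 + 3*(-17))/3 = -2 + (1 - 51)/3 = -2 + (⅓)*(-50) = -2 - 50/3 = -56/3)
1/(m(-670, R) - 351332) - 1*203613 = 1/(-56/3 - 351332) - 1*203613 = 1/(-1054052/3) - 203613 = -3/1054052 - 203613 = -214618689879/1054052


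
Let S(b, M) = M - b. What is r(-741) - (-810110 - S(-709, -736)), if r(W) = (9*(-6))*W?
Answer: 850097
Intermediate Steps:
r(W) = -54*W
r(-741) - (-810110 - S(-709, -736)) = -54*(-741) - (-810110 - (-736 - 1*(-709))) = 40014 - (-810110 - (-736 + 709)) = 40014 - (-810110 - 1*(-27)) = 40014 - (-810110 + 27) = 40014 - 1*(-810083) = 40014 + 810083 = 850097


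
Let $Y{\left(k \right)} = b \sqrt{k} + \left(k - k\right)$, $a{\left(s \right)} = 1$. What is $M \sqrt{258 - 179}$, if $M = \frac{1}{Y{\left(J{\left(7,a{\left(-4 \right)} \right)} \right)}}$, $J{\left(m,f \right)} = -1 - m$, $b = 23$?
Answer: $- \frac{i \sqrt{158}}{92} \approx - 0.13663 i$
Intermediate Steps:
$Y{\left(k \right)} = 23 \sqrt{k}$ ($Y{\left(k \right)} = 23 \sqrt{k} + \left(k - k\right) = 23 \sqrt{k} + 0 = 23 \sqrt{k}$)
$M = - \frac{i \sqrt{2}}{92}$ ($M = \frac{1}{23 \sqrt{-1 - 7}} = \frac{1}{23 \sqrt{-8}} = \frac{1}{23 \cdot 2 i \sqrt{2}} = \frac{1}{46 i \sqrt{2}} = - \frac{i \sqrt{2}}{92} \approx - 0.015372 i$)
$M \sqrt{258 - 179} = - \frac{i \sqrt{2}}{92} \sqrt{258 - 179} = - \frac{i \sqrt{2}}{92} \sqrt{79} = - \frac{i \sqrt{158}}{92}$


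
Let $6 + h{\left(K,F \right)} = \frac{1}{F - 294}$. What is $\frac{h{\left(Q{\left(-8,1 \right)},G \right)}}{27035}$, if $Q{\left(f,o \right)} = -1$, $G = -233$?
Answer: $- \frac{3163}{14247445} \approx -0.000222$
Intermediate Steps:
$h{\left(K,F \right)} = -6 + \frac{1}{-294 + F}$ ($h{\left(K,F \right)} = -6 + \frac{1}{F - 294} = -6 + \frac{1}{-294 + F}$)
$\frac{h{\left(Q{\left(-8,1 \right)},G \right)}}{27035} = \frac{\frac{1}{-294 - 233} \left(1765 - -1398\right)}{27035} = \frac{1765 + 1398}{-527} \cdot \frac{1}{27035} = \left(- \frac{1}{527}\right) 3163 \cdot \frac{1}{27035} = \left(- \frac{3163}{527}\right) \frac{1}{27035} = - \frac{3163}{14247445}$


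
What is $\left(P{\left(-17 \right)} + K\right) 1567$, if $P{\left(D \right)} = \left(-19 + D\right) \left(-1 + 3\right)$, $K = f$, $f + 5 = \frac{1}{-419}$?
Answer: $- \frac{50557688}{419} \approx -1.2066 \cdot 10^{5}$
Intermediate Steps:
$f = - \frac{2096}{419}$ ($f = -5 + \frac{1}{-419} = -5 - \frac{1}{419} = - \frac{2096}{419} \approx -5.0024$)
$K = - \frac{2096}{419} \approx -5.0024$
$P{\left(D \right)} = -38 + 2 D$ ($P{\left(D \right)} = \left(-19 + D\right) 2 = -38 + 2 D$)
$\left(P{\left(-17 \right)} + K\right) 1567 = \left(\left(-38 + 2 \left(-17\right)\right) - \frac{2096}{419}\right) 1567 = \left(\left(-38 - 34\right) - \frac{2096}{419}\right) 1567 = \left(-72 - \frac{2096}{419}\right) 1567 = \left(- \frac{32264}{419}\right) 1567 = - \frac{50557688}{419}$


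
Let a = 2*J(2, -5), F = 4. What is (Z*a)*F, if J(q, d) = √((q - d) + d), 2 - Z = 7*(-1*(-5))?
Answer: -264*√2 ≈ -373.35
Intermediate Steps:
Z = -33 (Z = 2 - 7*(-1*(-5)) = 2 - 7*5 = 2 - 1*35 = 2 - 35 = -33)
J(q, d) = √q
a = 2*√2 ≈ 2.8284
(Z*a)*F = -66*√2*4 = -264*√2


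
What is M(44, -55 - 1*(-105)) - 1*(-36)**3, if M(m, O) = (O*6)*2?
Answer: 47256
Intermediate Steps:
M(m, O) = 12*O (M(m, O) = (6*O)*2 = 12*O)
M(44, -55 - 1*(-105)) - 1*(-36)**3 = 12*(-55 - 1*(-105)) - 1*(-36)**3 = 12*(-55 + 105) - 1*(-46656) = 12*50 + 46656 = 600 + 46656 = 47256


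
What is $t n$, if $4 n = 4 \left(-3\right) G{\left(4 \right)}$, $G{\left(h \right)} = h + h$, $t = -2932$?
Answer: $70368$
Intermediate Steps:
$G{\left(h \right)} = 2 h$
$n = -24$ ($n = \frac{4 \left(-3\right) 2 \cdot 4}{4} = \frac{\left(-12\right) 8}{4} = \frac{1}{4} \left(-96\right) = -24$)
$t n = \left(-2932\right) \left(-24\right) = 70368$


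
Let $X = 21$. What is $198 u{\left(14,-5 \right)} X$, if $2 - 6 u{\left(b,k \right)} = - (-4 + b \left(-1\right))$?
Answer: $-11088$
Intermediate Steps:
$u{\left(b,k \right)} = - \frac{1}{3} - \frac{b}{6}$ ($u{\left(b,k \right)} = \frac{1}{3} - \frac{\left(-1\right) \left(-4 + b \left(-1\right)\right)}{6} = \frac{1}{3} - \frac{\left(-1\right) \left(-4 - b\right)}{6} = \frac{1}{3} - \frac{4 + b}{6} = \frac{1}{3} - \left(\frac{2}{3} + \frac{b}{6}\right) = - \frac{1}{3} - \frac{b}{6}$)
$198 u{\left(14,-5 \right)} X = 198 \left(- \frac{1}{3} - \frac{7}{3}\right) 21 = 198 \left(- \frac{8}{3}\right) 21 = \left(-528\right) 21 = -11088$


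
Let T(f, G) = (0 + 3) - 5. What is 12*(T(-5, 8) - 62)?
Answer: -768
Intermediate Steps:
T(f, G) = -2 (T(f, G) = 3 - 5 = -2)
12*(T(-5, 8) - 62) = 12*(-2 - 62) = 12*(-64) = -768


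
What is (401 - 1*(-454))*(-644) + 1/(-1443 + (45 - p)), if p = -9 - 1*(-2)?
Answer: -765912421/1391 ≈ -5.5062e+5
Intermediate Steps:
p = -7 (p = -9 + 2 = -7)
(401 - 1*(-454))*(-644) + 1/(-1443 + (45 - p)) = (401 - 1*(-454))*(-644) + 1/(-1443 + (45 - 1*(-7))) = (401 + 454)*(-644) + 1/(-1443 + (45 + 7)) = 855*(-644) + 1/(-1443 + 52) = -550620 + 1/(-1391) = -550620 - 1/1391 = -765912421/1391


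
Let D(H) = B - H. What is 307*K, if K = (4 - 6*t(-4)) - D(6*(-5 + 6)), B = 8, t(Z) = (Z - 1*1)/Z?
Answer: -3377/2 ≈ -1688.5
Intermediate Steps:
t(Z) = (-1 + Z)/Z (t(Z) = (Z - 1)/Z = (-1 + Z)/Z)
D(H) = 8 - H
K = -11/2 (K = (4 - 6*(-1 - 4)/(-4)) - (8 - 6*(-5 + 6)) = (4 - (-3)*(-5)/2) - (8 - 6) = (4 - 6*5/4) - (8 - 1*6) = (4 - 15/2) - (8 - 6) = -7/2 - 1*2 = -7/2 - 2 = -11/2 ≈ -5.5000)
307*K = 307*(-11/2) = -3377/2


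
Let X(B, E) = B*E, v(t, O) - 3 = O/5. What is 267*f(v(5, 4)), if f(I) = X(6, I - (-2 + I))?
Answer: 3204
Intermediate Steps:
v(t, O) = 3 + O/5
f(I) = 12 (f(I) = 6*(I - (-2 + I)) = 6*(I + (2 - I)) = 6*2 = 12)
267*f(v(5, 4)) = 267*12 = 3204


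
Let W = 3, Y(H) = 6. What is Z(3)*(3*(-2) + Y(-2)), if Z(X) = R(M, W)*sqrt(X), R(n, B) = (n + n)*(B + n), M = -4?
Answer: 0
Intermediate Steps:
R(n, B) = 2*n*(B + n) (R(n, B) = (2*n)*(B + n) = 2*n*(B + n))
Z(X) = 8*sqrt(X) (Z(X) = (2*(-4)*(3 - 4))*sqrt(X) = (2*(-4)*(-1))*sqrt(X) = 8*sqrt(X))
Z(3)*(3*(-2) + Y(-2)) = (8*sqrt(3))*(3*(-2) + 6) = (8*sqrt(3))*(-6 + 6) = (8*sqrt(3))*0 = 0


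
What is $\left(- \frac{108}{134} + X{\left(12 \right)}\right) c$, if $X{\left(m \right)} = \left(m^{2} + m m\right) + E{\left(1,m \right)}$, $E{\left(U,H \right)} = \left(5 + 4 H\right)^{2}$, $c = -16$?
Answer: $- \frac{3319120}{67} \approx -49539.0$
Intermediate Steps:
$X{\left(m \right)} = \left(5 + 4 m\right)^{2} + 2 m^{2}$ ($X{\left(m \right)} = \left(m^{2} + m m\right) + \left(5 + 4 m\right)^{2} = \left(m^{2} + m^{2}\right) + \left(5 + 4 m\right)^{2} = 2 m^{2} + \left(5 + 4 m\right)^{2} = \left(5 + 4 m\right)^{2} + 2 m^{2}$)
$\left(- \frac{108}{134} + X{\left(12 \right)}\right) c = \left(- \frac{108}{134} + \left(25 + 18 \cdot 12^{2} + 40 \cdot 12\right)\right) \left(-16\right) = \left(\left(-108\right) \frac{1}{134} + \left(25 + 18 \cdot 144 + 480\right)\right) \left(-16\right) = \left(- \frac{54}{67} + \left(25 + 2592 + 480\right)\right) \left(-16\right) = \left(- \frac{54}{67} + 3097\right) \left(-16\right) = \frac{207445}{67} \left(-16\right) = - \frac{3319120}{67}$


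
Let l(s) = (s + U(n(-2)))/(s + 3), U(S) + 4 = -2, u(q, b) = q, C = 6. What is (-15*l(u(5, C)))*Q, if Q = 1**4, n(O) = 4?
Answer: 15/8 ≈ 1.8750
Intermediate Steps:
U(S) = -6 (U(S) = -4 - 2 = -6)
Q = 1
l(s) = (-6 + s)/(3 + s) (l(s) = (s - 6)/(s + 3) = (-6 + s)/(3 + s))
(-15*l(u(5, C)))*Q = -15*(-6 + 5)/(3 + 5)*1 = -15*(-1)/8*1 = -15*(-1/8)*1 = (15/8)*1 = 15/8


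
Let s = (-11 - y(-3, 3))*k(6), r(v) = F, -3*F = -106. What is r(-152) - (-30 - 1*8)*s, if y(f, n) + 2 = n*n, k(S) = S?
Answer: -12206/3 ≈ -4068.7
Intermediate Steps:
y(f, n) = -2 + n² (y(f, n) = -2 + n*n = -2 + n²)
F = 106/3 (F = -⅓*(-106) = 106/3 ≈ 35.333)
r(v) = 106/3
s = -108 (s = (-11 - (-2 + 3²))*6 = (-11 - (-2 + 9))*6 = (-11 - 1*7)*6 = (-11 - 7)*6 = -18*6 = -108)
r(-152) - (-30 - 1*8)*s = 106/3 - (-30 - 1*8)*(-108) = 106/3 - (-30 - 8)*(-108) = 106/3 - (-38)*(-108) = 106/3 - 1*4104 = 106/3 - 4104 = -12206/3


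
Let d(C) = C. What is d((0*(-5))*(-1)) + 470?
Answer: 470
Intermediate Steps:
d((0*(-5))*(-1)) + 470 = (0*(-5))*(-1) + 470 = 0*(-1) + 470 = 0 + 470 = 470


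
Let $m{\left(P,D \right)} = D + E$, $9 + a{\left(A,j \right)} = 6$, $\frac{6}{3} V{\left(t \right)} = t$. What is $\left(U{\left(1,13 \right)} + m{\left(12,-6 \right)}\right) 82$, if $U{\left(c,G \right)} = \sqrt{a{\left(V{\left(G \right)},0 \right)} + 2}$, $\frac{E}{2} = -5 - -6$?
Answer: $-328 + 82 i \approx -328.0 + 82.0 i$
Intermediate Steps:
$V{\left(t \right)} = \frac{t}{2}$
$a{\left(A,j \right)} = -3$ ($a{\left(A,j \right)} = -9 + 6 = -3$)
$E = 2$ ($E = 2 \left(-5 - -6\right) = 2 \left(-5 + 6\right) = 2 \cdot 1 = 2$)
$m{\left(P,D \right)} = 2 + D$ ($m{\left(P,D \right)} = D + 2 = 2 + D$)
$U{\left(c,G \right)} = i$ ($U{\left(c,G \right)} = \sqrt{-3 + 2} = \sqrt{-1} = i$)
$\left(U{\left(1,13 \right)} + m{\left(12,-6 \right)}\right) 82 = \left(i + \left(2 - 6\right)\right) 82 = \left(i - 4\right) 82 = \left(-4 + i\right) 82 = -328 + 82 i$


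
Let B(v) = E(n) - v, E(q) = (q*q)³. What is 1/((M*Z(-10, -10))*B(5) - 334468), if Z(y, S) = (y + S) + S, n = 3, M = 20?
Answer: -1/768868 ≈ -1.3006e-6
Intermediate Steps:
Z(y, S) = y + 2*S (Z(y, S) = (S + y) + S = y + 2*S)
E(q) = q⁶ (E(q) = (q²)³ = q⁶)
B(v) = 729 - v (B(v) = 3⁶ - v = 729 - v)
1/((M*Z(-10, -10))*B(5) - 334468) = 1/((20*(-10 + 2*(-10)))*(729 - 1*5) - 334468) = 1/((20*(-10 - 20))*(729 - 5) - 334468) = 1/((20*(-30))*724 - 334468) = 1/(-600*724 - 334468) = 1/(-434400 - 334468) = 1/(-768868) = -1/768868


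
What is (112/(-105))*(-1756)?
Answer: 28096/15 ≈ 1873.1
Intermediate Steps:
(112/(-105))*(-1756) = (112*(-1/105))*(-1756) = -16/15*(-1756) = 28096/15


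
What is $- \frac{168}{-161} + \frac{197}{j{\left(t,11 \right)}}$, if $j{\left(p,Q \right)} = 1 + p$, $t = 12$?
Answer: $\frac{4843}{299} \approx 16.197$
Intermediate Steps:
$- \frac{168}{-161} + \frac{197}{j{\left(t,11 \right)}} = - \frac{168}{-161} + \frac{197}{1 + 12} = \left(-168\right) \left(- \frac{1}{161}\right) + \frac{197}{13} = \frac{24}{23} + 197 \cdot \frac{1}{13} = \frac{24}{23} + \frac{197}{13} = \frac{4843}{299}$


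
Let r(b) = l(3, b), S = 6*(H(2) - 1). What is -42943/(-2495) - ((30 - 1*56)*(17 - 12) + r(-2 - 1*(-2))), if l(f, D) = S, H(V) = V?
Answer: 352323/2495 ≈ 141.21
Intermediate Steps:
S = 6 (S = 6*(2 - 1) = 6*1 = 6)
l(f, D) = 6
r(b) = 6
-42943/(-2495) - ((30 - 1*56)*(17 - 12) + r(-2 - 1*(-2))) = -42943/(-2495) - ((30 - 1*56)*(17 - 12) + 6) = -42943*(-1/2495) - ((30 - 56)*5 + 6) = 42943/2495 - (-26*5 + 6) = 42943/2495 - (-130 + 6) = 42943/2495 - 1*(-124) = 42943/2495 + 124 = 352323/2495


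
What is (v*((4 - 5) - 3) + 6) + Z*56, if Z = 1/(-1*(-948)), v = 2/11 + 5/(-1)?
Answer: 66040/2607 ≈ 25.332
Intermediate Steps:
v = -53/11 (v = 2*(1/11) + 5*(-1) = 2/11 - 5 = -53/11 ≈ -4.8182)
Z = 1/948 ≈ 0.0010549
(v*((4 - 5) - 3) + 6) + Z*56 = (-53*((4 - 5) - 3)/11 + 6) + (1/948)*56 = (-53*(-1 - 3)/11 + 6) + 14/237 = (-53/11*(-4) + 6) + 14/237 = (212/11 + 6) + 14/237 = 278/11 + 14/237 = 66040/2607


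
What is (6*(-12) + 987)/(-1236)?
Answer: -305/412 ≈ -0.74029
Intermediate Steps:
(6*(-12) + 987)/(-1236) = -(-72 + 987)/1236 = -1/1236*915 = -305/412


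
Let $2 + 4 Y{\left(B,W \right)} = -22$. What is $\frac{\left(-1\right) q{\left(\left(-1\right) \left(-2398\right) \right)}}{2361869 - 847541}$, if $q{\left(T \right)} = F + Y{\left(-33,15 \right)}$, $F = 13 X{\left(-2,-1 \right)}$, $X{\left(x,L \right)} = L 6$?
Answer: $\frac{7}{126194} \approx 5.547 \cdot 10^{-5}$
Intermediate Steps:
$Y{\left(B,W \right)} = -6$ ($Y{\left(B,W \right)} = - \frac{1}{2} + \frac{1}{4} \left(-22\right) = - \frac{1}{2} - \frac{11}{2} = -6$)
$X{\left(x,L \right)} = 6 L$
$F = -78$ ($F = 13 \cdot 6 \left(-1\right) = 13 \left(-6\right) = -78$)
$q{\left(T \right)} = -84$ ($q{\left(T \right)} = -78 - 6 = -84$)
$\frac{\left(-1\right) q{\left(\left(-1\right) \left(-2398\right) \right)}}{2361869 - 847541} = \frac{\left(-1\right) \left(-84\right)}{2361869 - 847541} = \frac{84}{2361869 - 847541} = \frac{84}{1514328} = 84 \cdot \frac{1}{1514328} = \frac{7}{126194}$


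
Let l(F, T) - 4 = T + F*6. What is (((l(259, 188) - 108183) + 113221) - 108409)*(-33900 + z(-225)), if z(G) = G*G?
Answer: -1699678125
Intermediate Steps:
z(G) = G**2
l(F, T) = 4 + T + 6*F (l(F, T) = 4 + (T + F*6) = 4 + (T + 6*F) = 4 + T + 6*F)
(((l(259, 188) - 108183) + 113221) - 108409)*(-33900 + z(-225)) = ((((4 + 188 + 6*259) - 108183) + 113221) - 108409)*(-33900 + (-225)**2) = ((((4 + 188 + 1554) - 108183) + 113221) - 108409)*(-33900 + 50625) = (((1746 - 108183) + 113221) - 108409)*16725 = ((-106437 + 113221) - 108409)*16725 = (6784 - 108409)*16725 = -101625*16725 = -1699678125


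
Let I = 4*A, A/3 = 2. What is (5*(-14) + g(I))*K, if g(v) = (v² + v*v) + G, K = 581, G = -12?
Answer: 621670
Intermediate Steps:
A = 6 (A = 3*2 = 6)
I = 24 (I = 4*6 = 24)
g(v) = -12 + 2*v² (g(v) = (v² + v*v) - 12 = (v² + v²) - 12 = 2*v² - 12 = -12 + 2*v²)
(5*(-14) + g(I))*K = (5*(-14) + (-12 + 2*24²))*581 = (-70 + (-12 + 2*576))*581 = (-70 + (-12 + 1152))*581 = (-70 + 1140)*581 = 1070*581 = 621670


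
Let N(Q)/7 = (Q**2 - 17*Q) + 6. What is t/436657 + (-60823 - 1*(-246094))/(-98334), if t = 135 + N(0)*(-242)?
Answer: -27295356911/14312743146 ≈ -1.9071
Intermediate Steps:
N(Q) = 42 - 119*Q + 7*Q**2 (N(Q) = 7*((Q**2 - 17*Q) + 6) = 7*(6 + Q**2 - 17*Q) = 42 - 119*Q + 7*Q**2)
t = -10029 (t = 135 + (42 - 119*0 + 7*0**2)*(-242) = 135 + (42 + 0 + 7*0)*(-242) = 135 + (42 + 0 + 0)*(-242) = 135 + 42*(-242) = 135 - 10164 = -10029)
t/436657 + (-60823 - 1*(-246094))/(-98334) = -10029/436657 + (-60823 - 1*(-246094))/(-98334) = -10029*1/436657 + (-60823 + 246094)*(-1/98334) = -10029/436657 + 185271*(-1/98334) = -10029/436657 - 61757/32778 = -27295356911/14312743146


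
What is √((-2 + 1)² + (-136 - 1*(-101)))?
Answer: I*√34 ≈ 5.8309*I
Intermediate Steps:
√((-2 + 1)² + (-136 - 1*(-101))) = √((-1)² + (-136 + 101)) = √(1 - 35) = √(-34) = I*√34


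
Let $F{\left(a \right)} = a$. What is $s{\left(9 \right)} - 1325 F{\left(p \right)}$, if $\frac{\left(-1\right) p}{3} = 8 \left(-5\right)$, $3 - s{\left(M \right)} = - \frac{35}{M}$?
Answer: $- \frac{1430938}{9} \approx -1.5899 \cdot 10^{5}$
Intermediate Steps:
$s{\left(M \right)} = 3 + \frac{35}{M}$ ($s{\left(M \right)} = 3 - - \frac{35}{M} = 3 + \frac{35}{M}$)
$p = 120$ ($p = - 3 \cdot 8 \left(-5\right) = \left(-3\right) \left(-40\right) = 120$)
$s{\left(9 \right)} - 1325 F{\left(p \right)} = \left(3 + \frac{35}{9}\right) - 159000 = \frac{62}{9} - 159000 = - \frac{1430938}{9}$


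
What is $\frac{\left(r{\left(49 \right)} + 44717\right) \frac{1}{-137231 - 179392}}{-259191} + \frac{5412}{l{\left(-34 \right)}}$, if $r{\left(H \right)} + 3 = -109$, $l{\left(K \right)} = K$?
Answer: $- \frac{222070140614773}{1395119143881} \approx -159.18$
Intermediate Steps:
$r{\left(H \right)} = -112$ ($r{\left(H \right)} = -3 - 109 = -112$)
$\frac{\left(r{\left(49 \right)} + 44717\right) \frac{1}{-137231 - 179392}}{-259191} + \frac{5412}{l{\left(-34 \right)}} = \frac{\left(-112 + 44717\right) \frac{1}{-137231 - 179392}}{-259191} + \frac{5412}{-34} = \frac{44605}{-316623} \left(- \frac{1}{259191}\right) + 5412 \left(- \frac{1}{34}\right) = 44605 \left(- \frac{1}{316623}\right) \left(- \frac{1}{259191}\right) - \frac{2706}{17} = \left(- \frac{44605}{316623}\right) \left(- \frac{1}{259191}\right) - \frac{2706}{17} = \frac{44605}{82065831993} - \frac{2706}{17} = - \frac{222070140614773}{1395119143881}$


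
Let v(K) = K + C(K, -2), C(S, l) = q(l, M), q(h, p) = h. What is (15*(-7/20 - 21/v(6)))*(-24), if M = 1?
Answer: 2016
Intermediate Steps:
C(S, l) = l
v(K) = -2 + K (v(K) = K - 2 = -2 + K)
(15*(-7/20 - 21/v(6)))*(-24) = (15*(-7/20 - 21/(-2 + 6)))*(-24) = (15*(-7*1/20 - 21/4))*(-24) = (15*(-7/20 - 21*1/4))*(-24) = (15*(-7/20 - 21/4))*(-24) = (15*(-28/5))*(-24) = -84*(-24) = 2016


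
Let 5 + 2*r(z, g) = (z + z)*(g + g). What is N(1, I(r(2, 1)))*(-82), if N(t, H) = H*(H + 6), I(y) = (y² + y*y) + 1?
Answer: -10373/2 ≈ -5186.5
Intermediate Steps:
r(z, g) = -5/2 + 2*g*z (r(z, g) = -5/2 + ((z + z)*(g + g))/2 = -5/2 + ((2*z)*(2*g))/2 = -5/2 + (4*g*z)/2 = -5/2 + 2*g*z)
I(y) = 1 + 2*y² (I(y) = (y² + y²) + 1 = 2*y² + 1 = 1 + 2*y²)
N(t, H) = H*(6 + H)
N(1, I(r(2, 1)))*(-82) = ((1 + 2*(-5/2 + 2*1*2)²)*(6 + (1 + 2*(-5/2 + 2*1*2)²)))*(-82) = ((1 + 2*(-5/2 + 4)²)*(6 + (1 + 2*(-5/2 + 4)²)))*(-82) = ((1 + 2*(3/2)²)*(6 + (1 + 2*(3/2)²)))*(-82) = ((1 + 2*(9/4))*(6 + (1 + 2*(9/4))))*(-82) = ((1 + 9/2)*(6 + (1 + 9/2)))*(-82) = (11*(6 + 11/2)/2)*(-82) = ((11/2)*(23/2))*(-82) = (253/4)*(-82) = -10373/2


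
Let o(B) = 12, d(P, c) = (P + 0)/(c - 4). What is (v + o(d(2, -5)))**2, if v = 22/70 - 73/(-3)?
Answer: 14807104/11025 ≈ 1343.0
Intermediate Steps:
d(P, c) = P/(-4 + c)
v = 2588/105 (v = 22*(1/70) - 73*(-1/3) = 11/35 + 73/3 = 2588/105 ≈ 24.648)
(v + o(d(2, -5)))**2 = (2588/105 + 12)**2 = (3848/105)**2 = 14807104/11025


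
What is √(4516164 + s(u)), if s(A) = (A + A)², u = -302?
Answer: 2*√1220245 ≈ 2209.3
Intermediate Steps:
s(A) = 4*A² (s(A) = (2*A)² = 4*A²)
√(4516164 + s(u)) = √(4516164 + 4*(-302)²) = √(4516164 + 4*91204) = √(4516164 + 364816) = √4880980 = 2*√1220245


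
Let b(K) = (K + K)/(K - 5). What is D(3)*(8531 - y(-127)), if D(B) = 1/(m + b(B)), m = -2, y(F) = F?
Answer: -8658/5 ≈ -1731.6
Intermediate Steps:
b(K) = 2*K/(-5 + K) (b(K) = (2*K)/(-5 + K) = 2*K/(-5 + K))
D(B) = 1/(-2 + 2*B/(-5 + B))
D(3)*(8531 - y(-127)) = (-½ + (⅒)*3)*(8531 - 1*(-127)) = (-½ + 3/10)*(8531 + 127) = -⅕*8658 = -8658/5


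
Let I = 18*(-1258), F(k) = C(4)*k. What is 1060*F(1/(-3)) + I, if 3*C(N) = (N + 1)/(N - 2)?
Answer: -206446/9 ≈ -22938.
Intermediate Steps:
C(N) = (1 + N)/(3*(-2 + N)) (C(N) = ((N + 1)/(N - 2))/3 = ((1 + N)/(-2 + N))/3 = (1 + N)/(3*(-2 + N)))
F(k) = 5*k/6 (F(k) = ((1 + 4)/(3*(-2 + 4)))*k = ((⅓)*5/2)*k = ((⅓)*(½)*5)*k = 5*k/6)
I = -22644
1060*F(1/(-3)) + I = 1060*((⅚)/(-3)) - 22644 = 1060*((⅚)*(-⅓)) - 22644 = 1060*(-5/18) - 22644 = -2650/9 - 22644 = -206446/9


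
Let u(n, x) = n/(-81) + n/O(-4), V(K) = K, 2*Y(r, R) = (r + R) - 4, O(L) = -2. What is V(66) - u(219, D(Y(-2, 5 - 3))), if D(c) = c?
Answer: 9623/54 ≈ 178.20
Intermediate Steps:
Y(r, R) = -2 + R/2 + r/2 (Y(r, R) = ((r + R) - 4)/2 = ((R + r) - 4)/2 = (-4 + R + r)/2 = -2 + R/2 + r/2)
u(n, x) = -83*n/162 (u(n, x) = n/(-81) + n/(-2) = n*(-1/81) + n*(-½) = -n/81 - n/2 = -83*n/162)
V(66) - u(219, D(Y(-2, 5 - 3))) = 66 - (-83)*219/162 = 66 - 1*(-6059/54) = 66 + 6059/54 = 9623/54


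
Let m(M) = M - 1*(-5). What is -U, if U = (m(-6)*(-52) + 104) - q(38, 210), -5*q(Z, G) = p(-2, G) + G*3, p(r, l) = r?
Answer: -1408/5 ≈ -281.60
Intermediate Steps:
m(M) = 5 + M (m(M) = M + 5 = 5 + M)
q(Z, G) = 2/5 - 3*G/5 (q(Z, G) = -(-2 + G*3)/5 = -(-2 + 3*G)/5 = 2/5 - 3*G/5)
U = 1408/5 (U = ((5 - 6)*(-52) + 104) - (2/5 - 3/5*210) = (-1*(-52) + 104) - (2/5 - 126) = (52 + 104) - 1*(-628/5) = 156 + 628/5 = 1408/5 ≈ 281.60)
-U = -1*1408/5 = -1408/5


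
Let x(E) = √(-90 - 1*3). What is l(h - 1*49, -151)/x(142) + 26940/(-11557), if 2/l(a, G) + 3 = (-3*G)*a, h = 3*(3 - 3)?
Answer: -26940/11557 + I*√93/1032300 ≈ -2.3311 + 9.3419e-6*I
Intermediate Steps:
h = 0 (h = 3*0 = 0)
l(a, G) = 2/(-3 - 3*G*a) (l(a, G) = 2/(-3 + (-3*G)*a) = 2/(-3 - 3*G*a))
x(E) = I*√93 (x(E) = √(-90 - 3) = √(-93) = I*√93)
l(h - 1*49, -151)/x(142) + 26940/(-11557) = (-2/(3 + 3*(-151)*(0 - 1*49)))/((I*√93)) + 26940/(-11557) = (-2/(3 + 3*(-151)*(0 - 49)))*(-I*√93/93) + 26940*(-1/11557) = (-2/(3 + 3*(-151)*(-49)))*(-I*√93/93) - 26940/11557 = (-2/(3 + 22197))*(-I*√93/93) - 26940/11557 = (-2/22200)*(-I*√93/93) - 26940/11557 = (-2*1/22200)*(-I*√93/93) - 26940/11557 = -(-1)*I*√93/1032300 - 26940/11557 = I*√93/1032300 - 26940/11557 = -26940/11557 + I*√93/1032300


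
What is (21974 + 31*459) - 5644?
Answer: 30559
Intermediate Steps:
(21974 + 31*459) - 5644 = (21974 + 14229) - 5644 = 36203 - 5644 = 30559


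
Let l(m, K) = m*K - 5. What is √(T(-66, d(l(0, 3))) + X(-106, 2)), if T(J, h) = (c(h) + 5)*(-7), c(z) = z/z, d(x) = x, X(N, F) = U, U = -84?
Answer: 3*I*√14 ≈ 11.225*I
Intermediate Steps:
X(N, F) = -84
l(m, K) = -5 + K*m (l(m, K) = K*m - 5 = -5 + K*m)
c(z) = 1
T(J, h) = -42 (T(J, h) = (1 + 5)*(-7) = 6*(-7) = -42)
√(T(-66, d(l(0, 3))) + X(-106, 2)) = √(-42 - 84) = √(-126) = 3*I*√14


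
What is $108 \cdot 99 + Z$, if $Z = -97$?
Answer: $10595$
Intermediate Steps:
$108 \cdot 99 + Z = 108 \cdot 99 - 97 = 10692 - 97 = 10595$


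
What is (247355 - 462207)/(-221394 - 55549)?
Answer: 214852/276943 ≈ 0.77580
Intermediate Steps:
(247355 - 462207)/(-221394 - 55549) = -214852/(-276943) = -214852*(-1/276943) = 214852/276943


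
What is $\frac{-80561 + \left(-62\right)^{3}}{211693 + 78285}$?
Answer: $- \frac{318889}{289978} \approx -1.0997$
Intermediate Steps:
$\frac{-80561 + \left(-62\right)^{3}}{211693 + 78285} = \frac{-80561 - 238328}{289978} = \left(-318889\right) \frac{1}{289978} = - \frac{318889}{289978}$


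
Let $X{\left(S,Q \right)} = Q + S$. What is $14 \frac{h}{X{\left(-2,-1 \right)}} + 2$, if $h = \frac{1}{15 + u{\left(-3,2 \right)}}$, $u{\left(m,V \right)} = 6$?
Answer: $\frac{16}{9} \approx 1.7778$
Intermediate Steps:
$h = \frac{1}{21}$ ($h = \frac{1}{15 + 6} = \frac{1}{21} \approx 0.047619$)
$14 \frac{h}{X{\left(-2,-1 \right)}} + 2 = 14 \frac{1}{21 \left(-1 - 2\right)} + 2 = 14 \frac{1}{21 \left(-3\right)} + 2 = 14 \cdot \frac{1}{21} \left(- \frac{1}{3}\right) + 2 = 14 \left(- \frac{1}{63}\right) + 2 = - \frac{2}{9} + 2 = \frac{16}{9}$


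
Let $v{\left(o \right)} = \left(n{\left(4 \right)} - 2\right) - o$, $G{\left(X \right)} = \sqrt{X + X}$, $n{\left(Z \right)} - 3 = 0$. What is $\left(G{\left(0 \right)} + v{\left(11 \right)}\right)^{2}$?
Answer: $100$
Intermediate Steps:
$n{\left(Z \right)} = 3$ ($n{\left(Z \right)} = 3 + 0 = 3$)
$G{\left(X \right)} = \sqrt{2} \sqrt{X}$ ($G{\left(X \right)} = \sqrt{2 X} = \sqrt{2} \sqrt{X}$)
$v{\left(o \right)} = 1 - o$ ($v{\left(o \right)} = \left(3 - 2\right) - o = 1 - o$)
$\left(G{\left(0 \right)} + v{\left(11 \right)}\right)^{2} = \left(\sqrt{2} \sqrt{0} + \left(1 - 11\right)\right)^{2} = \left(\sqrt{2} \cdot 0 + \left(1 - 11\right)\right)^{2} = \left(0 - 10\right)^{2} = \left(-10\right)^{2} = 100$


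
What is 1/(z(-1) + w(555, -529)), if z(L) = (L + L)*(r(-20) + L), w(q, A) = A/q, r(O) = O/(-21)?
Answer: -1295/1111 ≈ -1.1656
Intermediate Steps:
r(O) = -O/21 (r(O) = O*(-1/21) = -O/21)
z(L) = 2*L*(20/21 + L) (z(L) = (L + L)*(-1/21*(-20) + L) = (2*L)*(20/21 + L) = 2*L*(20/21 + L))
1/(z(-1) + w(555, -529)) = 1/((2/21)*(-1)*(20 + 21*(-1)) - 529/555) = 1/((2/21)*(-1)*(20 - 21) - 529*1/555) = 1/((2/21)*(-1)*(-1) - 529/555) = 1/(2/21 - 529/555) = 1/(-1111/1295) = -1295/1111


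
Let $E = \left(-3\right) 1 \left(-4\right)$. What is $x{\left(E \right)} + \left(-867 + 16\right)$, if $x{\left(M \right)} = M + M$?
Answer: $-827$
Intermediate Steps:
$E = 12$ ($E = \left(-3\right) \left(-4\right) = 12$)
$x{\left(M \right)} = 2 M$
$x{\left(E \right)} + \left(-867 + 16\right) = 2 \cdot 12 + \left(-867 + 16\right) = 24 - 851 = -827$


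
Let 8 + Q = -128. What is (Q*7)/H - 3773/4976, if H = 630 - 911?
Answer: 3676939/1398256 ≈ 2.6297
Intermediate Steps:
Q = -136 (Q = -8 - 128 = -136)
H = -281
(Q*7)/H - 3773/4976 = -136*7/(-281) - 3773/4976 = -952*(-1/281) - 3773*1/4976 = 952/281 - 3773/4976 = 3676939/1398256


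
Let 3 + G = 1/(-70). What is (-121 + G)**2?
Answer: 75359761/4900 ≈ 15380.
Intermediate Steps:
G = -211/70 (G = -3 + 1/(-70) = -3 - 1/70 = -211/70 ≈ -3.0143)
(-121 + G)**2 = (-121 - 211/70)**2 = (-8681/70)**2 = 75359761/4900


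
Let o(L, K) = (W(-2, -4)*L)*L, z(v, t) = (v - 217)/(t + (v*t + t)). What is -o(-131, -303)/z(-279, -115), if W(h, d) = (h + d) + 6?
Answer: 0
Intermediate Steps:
W(h, d) = 6 + d + h (W(h, d) = (d + h) + 6 = 6 + d + h)
z(v, t) = (-217 + v)/(2*t + t*v) (z(v, t) = (-217 + v)/(t + (t*v + t)) = (-217 + v)/(t + (t + t*v)) = (-217 + v)/(2*t + t*v))
o(L, K) = 0 (o(L, K) = ((6 - 4 - 2)*L)*L = (0*L)*L = 0*L = 0)
-o(-131, -303)/z(-279, -115) = -0/((-217 - 279)/((-115)*(2 - 279))) = -0/((-1/115*(-496)/(-277))) = -0/((-1/115*(-1/277)*(-496))) = -0/(-496/31855) = -0*(-31855)/496 = -1*0 = 0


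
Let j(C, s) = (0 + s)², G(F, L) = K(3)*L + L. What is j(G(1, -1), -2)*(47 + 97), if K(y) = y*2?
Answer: 576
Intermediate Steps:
K(y) = 2*y
G(F, L) = 7*L (G(F, L) = (2*3)*L + L = 6*L + L = 7*L)
j(C, s) = s²
j(G(1, -1), -2)*(47 + 97) = (-2)²*(47 + 97) = 4*144 = 576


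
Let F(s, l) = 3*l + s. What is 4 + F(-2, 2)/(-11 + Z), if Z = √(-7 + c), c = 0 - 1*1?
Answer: 472/129 - 8*I*√2/129 ≈ 3.6589 - 0.087703*I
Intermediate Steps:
c = -1 (c = 0 - 1 = -1)
F(s, l) = s + 3*l
Z = 2*I*√2 (Z = √(-7 - 1) = √(-8) = 2*I*√2 ≈ 2.8284*I)
4 + F(-2, 2)/(-11 + Z) = 4 + (-2 + 3*2)/(-11 + 2*I*√2) = 4 + (-2 + 6)/(-11 + 2*I*√2) = 4 + 4/(-11 + 2*I*√2)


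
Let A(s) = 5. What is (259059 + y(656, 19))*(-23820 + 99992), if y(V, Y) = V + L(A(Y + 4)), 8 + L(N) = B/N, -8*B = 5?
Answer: 39564784165/2 ≈ 1.9782e+10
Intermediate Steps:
B = -5/8 (B = -⅛*5 = -5/8 ≈ -0.62500)
L(N) = -8 - 5/(8*N)
y(V, Y) = -65/8 + V (y(V, Y) = V + (-8 - 5/8/5) = V + (-8 - 5/8*⅕) = V + (-8 - ⅛) = V - 65/8 = -65/8 + V)
(259059 + y(656, 19))*(-23820 + 99992) = (259059 + (-65/8 + 656))*(-23820 + 99992) = (259059 + 5183/8)*76172 = (2077655/8)*76172 = 39564784165/2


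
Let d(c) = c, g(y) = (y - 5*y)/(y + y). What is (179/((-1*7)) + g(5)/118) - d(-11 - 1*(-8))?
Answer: -9329/413 ≈ -22.588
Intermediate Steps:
g(y) = -2 (g(y) = (-4*y)/((2*y)) = (-4*y)*(1/(2*y)) = -2)
(179/((-1*7)) + g(5)/118) - d(-11 - 1*(-8)) = (179/((-1*7)) - 2/118) - (-11 - 1*(-8)) = (179/(-7) - 2*1/118) - (-11 + 8) = (179*(-1/7) - 1/59) - 1*(-3) = (-179/7 - 1/59) + 3 = -10568/413 + 3 = -9329/413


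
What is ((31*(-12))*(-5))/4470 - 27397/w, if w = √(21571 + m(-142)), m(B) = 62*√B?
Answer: 62/149 - 27397/√(21571 + 62*I*√142) ≈ -186.04 + 3.1922*I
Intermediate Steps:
w = √(21571 + 62*I*√142) (w = √(21571 + 62*√(-142)) = √(21571 + 62*(I*√142)) = √(21571 + 62*I*√142) ≈ 146.89 + 2.515*I)
((31*(-12))*(-5))/4470 - 27397/w = ((31*(-12))*(-5))/4470 - 27397/√(21571 + 62*I*√142) = -372*(-5)*(1/4470) - 27397/√(21571 + 62*I*√142) = 1860*(1/4470) - 27397/√(21571 + 62*I*√142) = 62/149 - 27397/√(21571 + 62*I*√142)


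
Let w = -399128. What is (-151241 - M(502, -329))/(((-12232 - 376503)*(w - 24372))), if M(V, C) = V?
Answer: -151743/164629272500 ≈ -9.2173e-7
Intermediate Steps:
(-151241 - M(502, -329))/(((-12232 - 376503)*(w - 24372))) = (-151241 - 1*502)/(((-12232 - 376503)*(-399128 - 24372))) = (-151241 - 502)/((-388735*(-423500))) = -151743/164629272500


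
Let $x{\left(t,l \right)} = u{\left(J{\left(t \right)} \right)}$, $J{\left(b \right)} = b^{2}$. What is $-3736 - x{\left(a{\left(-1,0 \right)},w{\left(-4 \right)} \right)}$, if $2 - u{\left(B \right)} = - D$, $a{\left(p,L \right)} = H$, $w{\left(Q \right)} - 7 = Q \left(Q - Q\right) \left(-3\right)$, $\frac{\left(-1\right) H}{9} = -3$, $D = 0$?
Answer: $-3738$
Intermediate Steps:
$H = 27$ ($H = \left(-9\right) \left(-3\right) = 27$)
$w{\left(Q \right)} = 7$ ($w{\left(Q \right)} = 7 + Q \left(Q - Q\right) \left(-3\right) = 7 + Q 0 \left(-3\right) = 7 + 0 \left(-3\right) = 7 + 0 = 7$)
$a{\left(p,L \right)} = 27$
$u{\left(B \right)} = 2$ ($u{\left(B \right)} = 2 - \left(-1\right) 0 = 2 - 0 = 2 + 0 = 2$)
$x{\left(t,l \right)} = 2$
$-3736 - x{\left(a{\left(-1,0 \right)},w{\left(-4 \right)} \right)} = -3736 - 2 = -3738$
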